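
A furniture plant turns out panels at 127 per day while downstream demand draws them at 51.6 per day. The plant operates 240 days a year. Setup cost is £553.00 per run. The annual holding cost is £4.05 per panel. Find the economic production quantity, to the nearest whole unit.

Annual demand D = 51.6 × 240 = 12,384.
Production build-up factor (1 − d/p) = 1 − 51.6/127 = 0.5937.
Q* = √(2DS / (H(1 − d/p))) = √(2 × 12,384 × 553 / (4.05 × 0.5937)).
= √(13,696,704 / 2.4045) ≈ 2386.694.

Q* ≈ 2,387 panels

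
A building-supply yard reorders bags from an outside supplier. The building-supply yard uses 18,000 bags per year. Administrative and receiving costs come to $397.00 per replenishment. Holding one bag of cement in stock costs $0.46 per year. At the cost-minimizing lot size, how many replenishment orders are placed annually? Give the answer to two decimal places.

The optimal lot size = √(2DS/H) = √(2 × 18,000 × 397 / 0.46) ≈ 5574.01.
Orders per year = D / Q* = 18,000 / 5574.01 ≈ 3.229.

N ≈ 3.23 orders per year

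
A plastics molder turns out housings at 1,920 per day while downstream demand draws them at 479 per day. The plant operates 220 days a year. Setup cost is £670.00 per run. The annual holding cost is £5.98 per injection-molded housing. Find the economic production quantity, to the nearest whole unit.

Q* ≈ 5,609 housings

Annual demand D = 479 × 220 = 105,380.
Production build-up factor (1 − d/p) = 1 − 479/1,920 = 0.7505.
Q* = √(2DS / (H(1 − d/p))) = √(2 × 105,380 × 670 / (5.98 × 0.7505)).
= √(141,209,200 / 4.4881) ≈ 5609.182.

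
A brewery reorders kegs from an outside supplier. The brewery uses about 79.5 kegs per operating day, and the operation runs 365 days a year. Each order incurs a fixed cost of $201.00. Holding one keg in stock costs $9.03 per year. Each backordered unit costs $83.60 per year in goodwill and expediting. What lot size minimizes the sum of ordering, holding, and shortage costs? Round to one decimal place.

Annual demand D = 79.5 × 365 = 29,017.5.
With planned backorders, Q* = √(2DS/H) · √((H+B)/B).
√(2DS/H) = √(2 × 29,017.5 × 201 / 9.03) = 1136.578.
√((H+B)/B) = √((9.03+83.6)/83.6) = 1.0526.
Q* ≈ 1196.387.

Q* ≈ 1,196.4 kegs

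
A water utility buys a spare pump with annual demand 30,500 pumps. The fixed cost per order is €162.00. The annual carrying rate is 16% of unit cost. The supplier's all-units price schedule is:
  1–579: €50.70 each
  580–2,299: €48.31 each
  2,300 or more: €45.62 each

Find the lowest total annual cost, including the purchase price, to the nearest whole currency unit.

Holding cost per unit per year at price C is H = 0.16·C.
For each price level, check whether its EOQ is feasible; otherwise the best quantity at that price is the breakpoint.
Tier 1 (€50.70): EOQ = 1103.7 exceeds tier's upper bound 579, so this tier is dominated.
EOQ at €48.31 = 1130.7 (feasible in tier 2): TC = 30,500×€48.31 + (30,500/1130.7)×162 + (1130.7/2)×0.16×€48.31 = €1,482,194.79.
EOQ at €45.62 = 1163.5 < 2300, so use break Q=2300: TC = 30,500×€45.62 + (30,500/2300.0)×162 + (2300.0/2)×0.16×€45.62 = €1,401,952.34.
Lowest total cost among the candidates is at Q = 2300.0.

TC* ≈ €1,401,952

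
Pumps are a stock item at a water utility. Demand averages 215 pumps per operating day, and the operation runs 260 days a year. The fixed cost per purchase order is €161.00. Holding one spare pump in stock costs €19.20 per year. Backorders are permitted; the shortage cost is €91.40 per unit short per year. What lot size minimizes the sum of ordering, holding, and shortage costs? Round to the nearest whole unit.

Annual demand D = 215 × 260 = 55,900.
With planned backorders, Q* = √(2DS/H) · √((H+B)/B).
√(2DS/H) = √(2 × 55,900 × 161 / 19.2) = 968.240.
√((H+B)/B) = √((19.2+91.4)/91.4) = 1.1000.
Q* ≈ 1065.093.

Q* ≈ 1,065 pumps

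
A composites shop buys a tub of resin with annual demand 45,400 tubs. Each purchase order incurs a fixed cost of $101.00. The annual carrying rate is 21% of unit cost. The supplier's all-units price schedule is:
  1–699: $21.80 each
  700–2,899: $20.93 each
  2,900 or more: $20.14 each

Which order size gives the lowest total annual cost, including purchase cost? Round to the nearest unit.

Holding cost per unit per year at price C is H = 0.21·C.
For each price level, check whether its EOQ is feasible; otherwise the best quantity at that price is the breakpoint.
Tier 1 ($21.80): EOQ = 1415.4 exceeds tier's upper bound 699, so this tier is dominated.
EOQ at $20.93 = 1444.5 (feasible in tier 2): TC = 45,400×$20.93 + (45,400/1444.5)×101 + (1444.5/2)×0.21×$20.93 = $956,570.89.
EOQ at $20.14 = 1472.5 < 2900, so use break Q=2900: TC = 45,400×$20.14 + (45,400/2900.0)×101 + (2900.0/2)×0.21×$20.14 = $922,069.80.
Lowest total cost is $922,069.80 at Q = 2900.0.

Q* ≈ 2,900 tubs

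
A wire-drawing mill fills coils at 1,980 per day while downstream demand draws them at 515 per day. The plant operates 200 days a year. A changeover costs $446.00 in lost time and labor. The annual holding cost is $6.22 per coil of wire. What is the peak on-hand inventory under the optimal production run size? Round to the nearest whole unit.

I_max ≈ 3,306 coils

Annual demand D = 515 × 200 = 103,000.
Production build-up factor (1 − d/p) = 1 − 515/1,980 = 0.7399.
Q* = √(2DS / (H(1 − d/p))) = √(2 × 103,000 × 446 / (6.22 × 0.7399)).
= √(91,876,000 / 4.6022) ≈ 4468.067.
Maximum inventory = Q*(1 − d/p) = 4468.067 × 0.7399 ≈ 3305.918.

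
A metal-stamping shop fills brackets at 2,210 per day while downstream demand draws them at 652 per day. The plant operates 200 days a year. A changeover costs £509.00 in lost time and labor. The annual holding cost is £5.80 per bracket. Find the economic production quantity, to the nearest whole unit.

Annual demand D = 652 × 200 = 130,400.
Production build-up factor (1 − d/p) = 1 − 652/2,210 = 0.7050.
Q* = √(2DS / (H(1 − d/p))) = √(2 × 130,400 × 509 / (5.8 × 0.7050)).
= √(132,747,200 / 4.0889) ≈ 5697.851.

Q* ≈ 5,698 brackets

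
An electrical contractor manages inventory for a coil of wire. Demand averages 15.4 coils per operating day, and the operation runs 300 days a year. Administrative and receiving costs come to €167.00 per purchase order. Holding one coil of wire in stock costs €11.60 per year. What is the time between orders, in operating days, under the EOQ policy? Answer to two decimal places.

T ≈ 23.68 days

Annual demand D = 15.4 × 300 = 4,620.
Q* = √(2DS/H) = √(2 × 4,620 × 167 / 11.6) ≈ 364.72.
Cycle time = Q*/D × 300 = 364.72 / 4,620 × 300 ≈ 23.683 days.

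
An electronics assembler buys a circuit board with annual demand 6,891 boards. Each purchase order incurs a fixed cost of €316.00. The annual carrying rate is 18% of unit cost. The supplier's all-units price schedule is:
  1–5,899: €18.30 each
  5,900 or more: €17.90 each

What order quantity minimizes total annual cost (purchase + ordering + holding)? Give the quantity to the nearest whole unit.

Q* ≈ 1,150 boards

Holding cost per unit per year at price C is H = 0.18·C.
Candidates are each tier's EOQ (if it falls in that tier) and each price-break quantity.
EOQ at €18.30 = 1149.8 (feasible in tier 1): TC = 6,891×€18.30 + (6,891/1149.8)×316 + (1149.8/2)×0.18×€18.30 = €129,892.88.
EOQ at €17.90 = 1162.6 < 5900, so use break Q=5900: TC = 6,891×€17.90 + (6,891/5900.0)×316 + (5900.0/2)×0.18×€17.90 = €133,222.88.
Lowest total cost is €129,892.88 at Q = 1149.8.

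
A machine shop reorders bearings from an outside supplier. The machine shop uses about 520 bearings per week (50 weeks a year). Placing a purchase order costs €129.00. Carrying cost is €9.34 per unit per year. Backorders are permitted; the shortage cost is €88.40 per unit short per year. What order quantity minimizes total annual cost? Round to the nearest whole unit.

Q* ≈ 891 bearings

Annual demand D = 520 × 50 = 26,000.
With planned backorders, Q* = √(2DS/H) · √((H+B)/B).
√(2DS/H) = √(2 × 26,000 × 129 / 9.34) = 847.468.
√((H+B)/B) = √((9.34+88.4)/88.4) = 1.0515.
Q* ≈ 891.114.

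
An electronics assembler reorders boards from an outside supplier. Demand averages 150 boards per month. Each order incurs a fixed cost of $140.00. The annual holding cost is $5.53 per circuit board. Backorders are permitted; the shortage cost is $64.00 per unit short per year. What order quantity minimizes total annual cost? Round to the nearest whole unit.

Annual demand D = 150 × 12 = 1,800.
With planned backorders, Q* = √(2DS/H) · √((H+B)/B).
√(2DS/H) = √(2 × 1,800 × 140 / 5.53) = 301.893.
√((H+B)/B) = √((5.53+64)/64) = 1.0423.
Q* ≈ 314.665.

Q* ≈ 315 boards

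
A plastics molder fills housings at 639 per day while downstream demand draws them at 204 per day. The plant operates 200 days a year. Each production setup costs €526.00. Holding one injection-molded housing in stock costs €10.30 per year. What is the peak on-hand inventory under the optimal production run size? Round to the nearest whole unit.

Annual demand D = 204 × 200 = 40,800.
Production build-up factor (1 − d/p) = 1 − 204/639 = 0.6808.
Q* = √(2DS / (H(1 − d/p))) = √(2 × 40,800 × 526 / (10.3 × 0.6808)).
= √(42,921,600 / 7.0117) ≈ 2474.145.
Maximum inventory = Q*(1 − d/p) = 2474.145 × 0.6808 ≈ 1684.277.

I_max ≈ 1,684 housings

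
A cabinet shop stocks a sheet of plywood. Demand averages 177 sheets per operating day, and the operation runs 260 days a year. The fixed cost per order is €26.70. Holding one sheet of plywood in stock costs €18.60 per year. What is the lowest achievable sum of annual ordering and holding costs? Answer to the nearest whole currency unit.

TC* ≈ €6,761

Annual demand D = 177 × 260 = 46,020.
Q* = √(2DS/H) = √(2 × 46,020 × 26.7 / 18.6) ≈ 363.49.
At Q*, ordering cost (D/Q*)S equals holding cost (Q*/2)H, each = √(DSH/2).
Minimum total = √(2DSH) = √(2 × 46,020 × 26.7 × 18.6) ≈ 6760.836.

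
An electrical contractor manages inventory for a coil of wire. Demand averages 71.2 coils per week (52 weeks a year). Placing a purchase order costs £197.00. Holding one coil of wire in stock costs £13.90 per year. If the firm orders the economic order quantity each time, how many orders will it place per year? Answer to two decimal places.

N ≈ 11.43 orders per year

Annual demand D = 71.2 × 52 = 3,702.4.
EOQ = √(2DS/H) = √(2 × 3,702.4 × 197 / 13.9) ≈ 323.95.
Orders per year = D / Q* = 3,702.4 / 323.95 ≈ 11.429.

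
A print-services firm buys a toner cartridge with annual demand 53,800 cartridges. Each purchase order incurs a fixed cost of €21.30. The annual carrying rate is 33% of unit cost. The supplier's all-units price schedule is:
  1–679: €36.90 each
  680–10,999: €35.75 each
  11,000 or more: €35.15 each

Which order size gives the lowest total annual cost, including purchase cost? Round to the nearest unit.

Q* ≈ 680 cartridges

Holding cost per unit per year at price C is H = 0.33·C.
Evaluate total cost at each tier's feasible EOQ or, if the EOQ is below the tier, at the tier's minimum quantity.
EOQ at €36.90 = 433.8 (feasible in tier 1): TC = 53,800×€36.90 + (53,800/433.8)×21.3 + (433.8/2)×0.33×€36.90 = €1,990,502.82.
EOQ at €35.75 = 440.8 < 680, so use break Q=680: TC = 53,800×€35.75 + (53,800/680.0)×21.3 + (680.0/2)×0.33×€35.75 = €1,929,046.36.
EOQ at €35.15 = 444.5 < 11000, so use break Q=11000: TC = 53,800×€35.15 + (53,800/11000.0)×21.3 + (11000.0/2)×0.33×€35.15 = €1,954,971.43.
Lowest total cost is €1,929,046.36 at Q = 680.0.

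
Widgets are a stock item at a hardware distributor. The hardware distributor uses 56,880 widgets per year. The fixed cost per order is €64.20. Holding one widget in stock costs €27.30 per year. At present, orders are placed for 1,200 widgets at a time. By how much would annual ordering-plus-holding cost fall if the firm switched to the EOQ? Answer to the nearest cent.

EOQ = √(2DS/H) = √(2 × 56,880 × 64.2 / 27.3) ≈ 517.23.
Cost at Q* = (D/Q*)S + (Q*/2)H = √(2DSH) ≈ €14,120.29.
Cost at Q = 1,200: (56,880/1,200)×64.2 + (1,200/2)×27.3 = €3,043.08 + €16,380.00 = €19,423.08.
Excess = €19,423.08 − €14,120.29 = €5,302.79.

Extra cost ≈ €5,302.79 per year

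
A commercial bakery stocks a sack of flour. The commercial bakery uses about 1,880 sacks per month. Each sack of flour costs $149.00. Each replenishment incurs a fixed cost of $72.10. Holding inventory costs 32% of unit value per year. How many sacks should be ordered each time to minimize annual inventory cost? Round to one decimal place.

Q* ≈ 261.2 sacks

Annual demand D = 1,880 × 12 = 22,560.
Holding cost H = 0.32 × $149.00 = $47.6800 per unit per year.
EOQ = √(2DS / H) = √(2 × 22,560 × 72.1 / 47.68).
= √(3,253,152 / 47.68) = √68,228.8591 ≈ 261.207.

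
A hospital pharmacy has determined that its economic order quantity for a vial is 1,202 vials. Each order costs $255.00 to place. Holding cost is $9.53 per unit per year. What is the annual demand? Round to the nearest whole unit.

Squaring Q* = √(2DS/H) gives Q*² = 2DS/H.
From Q* = √(2DS/H): D = Q*²H / (2S) = 1,202² × 9.53 / (2 × 255) = 26998.004.

D ≈ 26,998 vials per year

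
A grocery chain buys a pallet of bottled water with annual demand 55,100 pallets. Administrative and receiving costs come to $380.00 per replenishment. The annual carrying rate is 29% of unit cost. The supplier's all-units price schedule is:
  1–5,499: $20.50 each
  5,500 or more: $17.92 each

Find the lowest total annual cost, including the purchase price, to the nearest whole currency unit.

TC* ≈ $1,005,490

Holding cost per unit per year at price C is H = 0.29·C.
Evaluate total cost at each tier's feasible EOQ or, if the EOQ is below the tier, at the tier's minimum quantity.
EOQ at $20.50 = 2654.0 (feasible in tier 1): TC = 55,100×$20.50 + (55,100/2654.0)×380 + (2654.0/2)×0.29×$20.50 = $1,145,328.24.
EOQ at $17.92 = 2838.7 < 5500, so use break Q=5500: TC = 55,100×$17.92 + (55,100/5500.0)×380 + (5500.0/2)×0.29×$17.92 = $1,005,490.11.
Lowest total cost among the candidates is at Q = 5500.0.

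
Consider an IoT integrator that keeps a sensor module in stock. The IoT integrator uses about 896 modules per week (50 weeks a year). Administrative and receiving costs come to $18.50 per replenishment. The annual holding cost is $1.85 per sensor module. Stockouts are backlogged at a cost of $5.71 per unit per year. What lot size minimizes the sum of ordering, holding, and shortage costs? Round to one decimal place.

Annual demand D = 896 × 50 = 44,800.
With planned backorders, Q* = √(2DS/H) · √((H+B)/B).
√(2DS/H) = √(2 × 44,800 × 18.5 / 1.85) = 946.573.
√((H+B)/B) = √((1.85+5.71)/5.71) = 1.1506.
Q* ≈ 1089.173.

Q* ≈ 1,089.2 modules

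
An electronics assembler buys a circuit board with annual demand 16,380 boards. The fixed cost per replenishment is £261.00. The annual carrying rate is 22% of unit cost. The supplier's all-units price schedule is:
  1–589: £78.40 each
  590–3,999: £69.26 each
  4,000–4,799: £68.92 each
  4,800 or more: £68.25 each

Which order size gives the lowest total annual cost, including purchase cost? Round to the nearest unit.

Q* ≈ 749 boards

Holding cost per unit per year at price C is H = 0.22·C.
Evaluate total cost at each tier's feasible EOQ or, if the EOQ is below the tier, at the tier's minimum quantity.
Tier 1 (£78.40): EOQ = 704.1 exceeds tier's upper bound 589, so this tier is dominated.
EOQ at £69.26 = 749.1 (feasible in tier 2): TC = 16,380×£69.26 + (16,380/749.1)×261 + (749.1/2)×0.22×£69.26 = £1,145,892.98.
EOQ at £68.92 = 750.9 < 4000, so use break Q=4000: TC = 16,380×£68.92 + (16,380/4000.0)×261 + (4000.0/2)×0.22×£68.92 = £1,160,303.20.
EOQ at £68.25 = 754.6 < 4800, so use break Q=4800: TC = 16,380×£68.25 + (16,380/4800.0)×261 + (4800.0/2)×0.22×£68.25 = £1,154,861.66.
Lowest total cost is £1,145,892.98 at Q = 749.1.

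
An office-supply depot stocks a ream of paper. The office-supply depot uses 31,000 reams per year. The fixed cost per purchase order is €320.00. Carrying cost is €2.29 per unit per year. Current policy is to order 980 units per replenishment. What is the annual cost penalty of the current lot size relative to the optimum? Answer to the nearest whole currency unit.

EOQ = √(2DS/H) = √(2 × 31,000 × 320 / 2.29) ≈ 2943.43.
Cost at Q* = (D/Q*)S + (Q*/2)H = √(2DSH) ≈ €6,740.45.
Cost at Q = 980: (31,000/980)×320 + (980/2)×2.29 = €10,122.45 + €1,122.10 = €11,244.55.
Excess = €11,244.55 − €6,740.45 = €4,504.10.

Extra cost ≈ €4,504 per year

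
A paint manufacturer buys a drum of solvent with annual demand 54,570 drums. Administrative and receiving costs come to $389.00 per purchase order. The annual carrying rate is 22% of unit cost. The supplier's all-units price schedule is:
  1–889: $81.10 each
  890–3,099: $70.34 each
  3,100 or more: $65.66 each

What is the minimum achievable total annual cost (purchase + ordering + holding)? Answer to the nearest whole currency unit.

Holding cost per unit per year at price C is H = 0.22·C.
For each price level, check whether its EOQ is feasible; otherwise the best quantity at that price is the breakpoint.
Tier 1 ($81.10): EOQ = 1542.6 exceeds tier's upper bound 889, so this tier is dominated.
EOQ at $70.34 = 1656.4 (feasible in tier 2): TC = 54,570×$70.34 + (54,570/1656.4)×389 + (1656.4/2)×0.22×$70.34 = $3,864,085.61.
EOQ at $65.66 = 1714.4 < 3100, so use break Q=3100: TC = 54,570×$65.66 + (54,570/3100.0)×389 + (3100.0/2)×0.22×$65.66 = $3,612,303.91.
Lowest total cost among the candidates is at Q = 3100.0.

TC* ≈ $3,612,304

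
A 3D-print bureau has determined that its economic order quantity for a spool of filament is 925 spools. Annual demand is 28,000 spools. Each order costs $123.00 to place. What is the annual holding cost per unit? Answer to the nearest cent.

H ≈ $8.05

Squaring Q* = √(2DS/H) gives Q*² = 2DS/H.
From Q* = √(2DS/H): H = 2DS / Q*² = 2 × 28,000 × 123 / 925² = 8.0503.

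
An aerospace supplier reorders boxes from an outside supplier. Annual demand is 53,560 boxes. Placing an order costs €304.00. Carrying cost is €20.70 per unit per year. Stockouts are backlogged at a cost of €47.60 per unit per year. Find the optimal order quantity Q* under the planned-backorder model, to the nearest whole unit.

With planned backorders, Q* = √(2DS/H) · √((H+B)/B).
√(2DS/H) = √(2 × 53,560 × 304 / 20.7) = 1254.258.
√((H+B)/B) = √((20.7+47.6)/47.6) = 1.1979.
Q* ≈ 1502.428.

Q* ≈ 1,502 boxes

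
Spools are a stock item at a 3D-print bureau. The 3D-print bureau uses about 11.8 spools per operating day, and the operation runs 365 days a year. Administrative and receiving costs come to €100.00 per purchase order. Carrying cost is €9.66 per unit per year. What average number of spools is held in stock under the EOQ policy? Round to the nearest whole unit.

Annual demand D = 11.8 × 365 = 4,307.
The optimal lot size = √(2DS/H) = √(2 × 4,307 × 100 / 9.66) ≈ 298.62.
Average inventory = Q*/2 ≈ 298.62 / 2 = 149.308.

Average inventory ≈ 149 spools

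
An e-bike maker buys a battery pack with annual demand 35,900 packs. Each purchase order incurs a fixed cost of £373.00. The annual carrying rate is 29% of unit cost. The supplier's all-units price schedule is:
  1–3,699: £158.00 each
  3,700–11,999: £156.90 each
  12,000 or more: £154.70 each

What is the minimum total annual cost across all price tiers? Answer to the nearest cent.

Holding cost per unit per year at price C is H = 0.29·C.
Evaluate total cost at each tier's feasible EOQ or, if the EOQ is below the tier, at the tier's minimum quantity.
EOQ at £158.00 = 764.5 (feasible in tier 1): TC = 35,900×£158.00 + (35,900/764.5)×373 + (764.5/2)×0.29×£158.00 = £5,707,230.33.
EOQ at £156.90 = 767.2 < 3700, so use break Q=3700: TC = 35,900×£156.90 + (35,900/3700.0)×373 + (3700.0/2)×0.29×£156.90 = £5,720,505.96.
EOQ at £154.70 = 772.6 < 12000, so use break Q=12000: TC = 35,900×£154.70 + (35,900/12000.0)×373 + (12000.0/2)×0.29×£154.70 = £5,824,023.89.
Lowest total cost among the candidates is at Q = 764.5.

TC* ≈ £5,707,230.33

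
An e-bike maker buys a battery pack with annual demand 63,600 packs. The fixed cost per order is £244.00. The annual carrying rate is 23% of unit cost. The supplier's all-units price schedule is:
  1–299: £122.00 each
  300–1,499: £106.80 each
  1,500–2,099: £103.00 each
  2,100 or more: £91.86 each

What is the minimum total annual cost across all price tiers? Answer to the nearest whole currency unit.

TC* ≈ £5,871,870

Holding cost per unit per year at price C is H = 0.23·C.
Candidates are each tier's EOQ (if it falls in that tier) and each price-break quantity.
Tier 1 (£122.00): EOQ = 1051.7 exceeds tier's upper bound 299, so this tier is dominated.
EOQ at £106.80 = 1124.1 (feasible in tier 2): TC = 63,600×£106.80 + (63,600/1124.1)×244 + (1124.1/2)×0.23×£106.80 = £6,820,091.37.
EOQ at £103.00 = 1144.6 < 1500, so use break Q=1500: TC = 63,600×£103.00 + (63,600/1500.0)×244 + (1500.0/2)×0.23×£103.00 = £6,578,913.10.
EOQ at £91.86 = 1212.0 < 2100, so use break Q=2100: TC = 63,600×£91.86 + (63,600/2100.0)×244 + (2100.0/2)×0.23×£91.86 = £5,871,869.90.
Lowest total cost among the candidates is at Q = 2100.0.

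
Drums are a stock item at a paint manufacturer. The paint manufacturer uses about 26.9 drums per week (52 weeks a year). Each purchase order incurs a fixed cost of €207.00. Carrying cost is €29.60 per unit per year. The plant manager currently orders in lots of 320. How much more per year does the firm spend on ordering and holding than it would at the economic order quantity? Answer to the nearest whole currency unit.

Extra cost ≈ €1,501 per year

Annual demand D = 26.9 × 52 = 1,398.8.
EOQ = √(2DS/H) = √(2 × 1,398.8 × 207 / 29.6) ≈ 139.87.
Cost at Q* = (D/Q*)S + (Q*/2)H = √(2DSH) ≈ €4,140.22.
Cost at Q = 320: (1,398.8/320)×207 + (320/2)×29.6 = €904.85 + €4,736.00 = €5,640.85.
Excess = €5,640.85 − €4,140.22 = €1,500.62.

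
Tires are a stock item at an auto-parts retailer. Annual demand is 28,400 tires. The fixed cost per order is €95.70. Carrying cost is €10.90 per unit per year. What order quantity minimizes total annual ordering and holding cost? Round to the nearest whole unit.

EOQ = √(2DS / H) = √(2 × 28,400 × 95.7 / 10.9).
= √(5,435,760 / 10.9) = √498,693.578 ≈ 706.182.

Q* ≈ 706 tires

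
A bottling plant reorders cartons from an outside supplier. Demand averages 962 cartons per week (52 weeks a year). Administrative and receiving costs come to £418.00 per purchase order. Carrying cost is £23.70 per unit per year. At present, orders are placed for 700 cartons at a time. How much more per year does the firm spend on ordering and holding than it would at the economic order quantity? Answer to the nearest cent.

Extra cost ≈ £6,684.17 per year

Annual demand D = 962 × 52 = 50,024.
EOQ = √(2DS/H) = √(2 × 50,024 × 418 / 23.7) ≈ 1328.37.
Cost at Q* = (D/Q*)S + (Q*/2)H = √(2DSH) ≈ £31,482.30.
Cost at Q = 700: (50,024/700)×418 + (700/2)×23.7 = £29,871.47 + £8,295.00 = £38,166.47.
Excess = £38,166.47 − £31,482.30 = £6,684.17.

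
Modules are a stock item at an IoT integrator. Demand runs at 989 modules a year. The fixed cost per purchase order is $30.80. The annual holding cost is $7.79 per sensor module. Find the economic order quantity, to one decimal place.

Q* ≈ 88.4 modules

EOQ = √(2DS / H) = √(2 × 989 × 30.8 / 7.79).
= √(60,922.4 / 7.79) = √7,820.5905 ≈ 88.434.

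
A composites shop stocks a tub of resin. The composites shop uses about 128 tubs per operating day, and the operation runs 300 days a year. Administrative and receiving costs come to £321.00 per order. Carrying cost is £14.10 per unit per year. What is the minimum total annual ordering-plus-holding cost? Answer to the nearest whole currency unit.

Annual demand D = 128 × 300 = 38,400.
Q* = √(2DS/H) = √(2 × 38,400 × 321 / 14.1) ≈ 1322.28.
At Q*, ordering cost (D/Q*)S equals holding cost (Q*/2)H, each = √(DSH/2).
Minimum total = √(2DSH) = √(2 × 38,400 × 321 × 14.1) ≈ 18644.154.

TC* ≈ £18,644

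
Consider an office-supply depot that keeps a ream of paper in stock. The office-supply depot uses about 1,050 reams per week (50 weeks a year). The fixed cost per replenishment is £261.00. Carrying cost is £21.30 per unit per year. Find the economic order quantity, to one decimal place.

Q* ≈ 1,134.3 reams

Annual demand D = 1,050 × 50 = 52,500.
EOQ = √(2DS / H) = √(2 × 52,500 × 261 / 21.3).
= √(27,405,000 / 21.3) = √1,286,619.7183 ≈ 1134.293.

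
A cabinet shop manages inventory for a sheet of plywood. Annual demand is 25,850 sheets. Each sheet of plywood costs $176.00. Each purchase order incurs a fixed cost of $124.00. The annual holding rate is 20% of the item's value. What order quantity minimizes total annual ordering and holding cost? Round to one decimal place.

Q* ≈ 426.8 sheets

Holding cost H = 0.20 × $176.00 = $35.2000 per unit per year.
EOQ = √(2DS / H) = √(2 × 25,850 × 124 / 35.2).
= √(6,410,800 / 35.2) = √182,125 ≈ 426.761.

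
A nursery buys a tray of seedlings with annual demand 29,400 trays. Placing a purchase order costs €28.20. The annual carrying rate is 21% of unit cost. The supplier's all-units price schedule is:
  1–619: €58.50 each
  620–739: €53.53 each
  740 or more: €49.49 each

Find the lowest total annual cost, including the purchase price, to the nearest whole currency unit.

TC* ≈ €1,459,972

Holding cost per unit per year at price C is H = 0.21·C.
For each price level, check whether its EOQ is feasible; otherwise the best quantity at that price is the breakpoint.
EOQ at €58.50 = 367.4 (feasible in tier 1): TC = 29,400×€58.50 + (29,400/367.4)×28.2 + (367.4/2)×0.21×€58.50 = €1,724,413.37.
EOQ at €53.53 = 384.1 < 620, so use break Q=620: TC = 29,400×€53.53 + (29,400/620.0)×28.2 + (620.0/2)×0.21×€53.53 = €1,578,604.03.
EOQ at €49.49 = 399.4 < 740, so use break Q=740: TC = 29,400×€49.49 + (29,400/740.0)×28.2 + (740.0/2)×0.21×€49.49 = €1,459,971.75.
Lowest total cost among the candidates is at Q = 740.0.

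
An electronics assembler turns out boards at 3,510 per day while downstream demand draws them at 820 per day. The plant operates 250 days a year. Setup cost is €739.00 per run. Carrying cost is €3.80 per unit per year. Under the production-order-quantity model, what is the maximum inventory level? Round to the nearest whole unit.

I_max ≈ 7,817 boards

Annual demand D = 820 × 250 = 205,000.
Production build-up factor (1 − d/p) = 1 − 820/3,510 = 0.7664.
Q* = √(2DS / (H(1 − d/p))) = √(2 × 205,000 × 739 / (3.8 × 0.7664)).
= √(302,990,000 / 2.9123) ≈ 10199.991.
Maximum inventory = Q*(1 − d/p) = 10199.991 × 0.7664 ≈ 7817.087.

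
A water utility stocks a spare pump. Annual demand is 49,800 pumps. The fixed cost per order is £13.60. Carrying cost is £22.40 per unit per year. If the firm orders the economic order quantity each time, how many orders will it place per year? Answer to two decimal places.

EOQ = √(2DS/H) = √(2 × 49,800 × 13.6 / 22.4) ≈ 245.91.
Orders per year = D / Q* = 49,800 / 245.91 ≈ 202.514.

N ≈ 202.51 orders per year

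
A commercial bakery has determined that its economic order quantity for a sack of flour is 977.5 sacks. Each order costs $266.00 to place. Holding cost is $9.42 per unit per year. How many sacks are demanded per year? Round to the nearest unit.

Squaring Q* = √(2DS/H) gives Q*² = 2DS/H.
From Q* = √(2DS/H): D = Q*²H / (2S) = 977.5² × 9.42 / (2 × 266) = 16918.926.

D ≈ 16,919 sacks per year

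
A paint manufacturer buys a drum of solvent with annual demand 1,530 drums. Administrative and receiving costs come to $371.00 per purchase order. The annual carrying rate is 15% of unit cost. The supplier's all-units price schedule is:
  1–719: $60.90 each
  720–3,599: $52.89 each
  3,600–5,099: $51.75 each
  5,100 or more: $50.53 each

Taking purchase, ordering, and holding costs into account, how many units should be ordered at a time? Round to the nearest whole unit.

Holding cost per unit per year at price C is H = 0.15·C.
For each price level, check whether its EOQ is feasible; otherwise the best quantity at that price is the breakpoint.
EOQ at $60.90 = 352.5 (feasible in tier 1): TC = 1,530×$60.90 + (1,530/352.5)×371 + (352.5/2)×0.15×$60.90 = $96,397.34.
EOQ at $52.89 = 378.3 < 720, so use break Q=720: TC = 1,530×$52.89 + (1,530/720.0)×371 + (720.0/2)×0.15×$52.89 = $84,566.13.
EOQ at $51.75 = 382.4 < 3600, so use break Q=3600: TC = 1,530×$51.75 + (1,530/3600.0)×371 + (3600.0/2)×0.15×$51.75 = $93,307.68.
EOQ at $50.53 = 387.0 < 5100, so use break Q=5100: TC = 1,530×$50.53 + (1,530/5100.0)×371 + (5100.0/2)×0.15×$50.53 = $96,749.93.
Lowest total cost is $84,566.13 at Q = 720.0.

Q* ≈ 720 drums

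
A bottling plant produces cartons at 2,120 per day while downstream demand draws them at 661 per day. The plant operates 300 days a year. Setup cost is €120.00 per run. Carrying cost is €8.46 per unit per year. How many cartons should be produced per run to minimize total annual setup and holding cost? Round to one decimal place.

Annual demand D = 661 × 300 = 198,300.
Production build-up factor (1 − d/p) = 1 − 661/2,120 = 0.6882.
Q* = √(2DS / (H(1 − d/p))) = √(2 × 198,300 × 120 / (8.46 × 0.6882)).
= √(47,592,000 / 5.8222) ≈ 2859.052.

Q* ≈ 2,859.1 cartons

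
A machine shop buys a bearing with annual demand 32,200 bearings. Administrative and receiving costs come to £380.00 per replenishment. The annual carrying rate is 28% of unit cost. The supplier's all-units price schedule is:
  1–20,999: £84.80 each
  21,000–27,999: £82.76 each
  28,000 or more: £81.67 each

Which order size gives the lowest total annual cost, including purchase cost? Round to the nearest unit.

Q* ≈ 1,015 bearings

Holding cost per unit per year at price C is H = 0.28·C.
For each price level, check whether its EOQ is feasible; otherwise the best quantity at that price is the breakpoint.
EOQ at £84.80 = 1015.2 (feasible in tier 1): TC = 32,200×£84.80 + (32,200/1015.2)×380 + (1015.2/2)×0.28×£84.80 = £2,754,665.25.
EOQ at £82.76 = 1027.7 < 21000, so use break Q=21000: TC = 32,200×£82.76 + (32,200/21000.0)×380 + (21000.0/2)×0.28×£82.76 = £2,908,769.07.
EOQ at £81.67 = 1034.5 < 28000, so use break Q=28000: TC = 32,200×£81.67 + (32,200/28000.0)×380 + (28000.0/2)×0.28×£81.67 = £2,950,357.40.
Lowest total cost is £2,754,665.25 at Q = 1015.2.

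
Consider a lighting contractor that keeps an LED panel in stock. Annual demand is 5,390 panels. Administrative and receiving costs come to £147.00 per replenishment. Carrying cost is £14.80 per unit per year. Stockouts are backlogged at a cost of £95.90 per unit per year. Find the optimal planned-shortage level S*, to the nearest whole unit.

With planned backorders, Q* = √(2DS/H) · √((H+B)/B).
√(2DS/H) = √(2 × 5,390 × 147 / 14.8) = 327.218.
√((H+B)/B) = √((14.8+95.9)/95.9) = 1.0744.
Q* ≈ 351.562.
S* = Q* · H/(H+B) = 351.562 × 14.8/110.7 ≈ 47.002.

S* ≈ 47 panels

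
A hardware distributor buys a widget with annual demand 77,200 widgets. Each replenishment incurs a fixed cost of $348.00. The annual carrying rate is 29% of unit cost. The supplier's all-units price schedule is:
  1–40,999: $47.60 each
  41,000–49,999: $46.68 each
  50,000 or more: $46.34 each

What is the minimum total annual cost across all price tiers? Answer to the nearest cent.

TC* ≈ $3,701,954.27

Holding cost per unit per year at price C is H = 0.29·C.
Candidates are each tier's EOQ (if it falls in that tier) and each price-break quantity.
EOQ at $47.60 = 1972.9 (feasible in tier 1): TC = 77,200×$47.60 + (77,200/1972.9)×348 + (1972.9/2)×0.29×$47.60 = $3,701,954.27.
EOQ at $46.68 = 1992.3 < 41000, so use break Q=41000: TC = 77,200×$46.68 + (77,200/41000.0)×348 + (41000.0/2)×0.29×$46.68 = $3,881,863.86.
EOQ at $46.34 = 1999.6 < 50000, so use break Q=50000: TC = 77,200×$46.34 + (77,200/50000.0)×348 + (50000.0/2)×0.29×$46.34 = $3,913,950.31.
Lowest total cost among the candidates is at Q = 1972.9.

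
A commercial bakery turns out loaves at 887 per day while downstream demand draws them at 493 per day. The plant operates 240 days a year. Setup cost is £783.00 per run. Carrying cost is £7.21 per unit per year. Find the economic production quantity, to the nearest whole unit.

Q* ≈ 7,606 loaves

Annual demand D = 493 × 240 = 118,320.
Production build-up factor (1 − d/p) = 1 − 493/887 = 0.4442.
Q* = √(2DS / (H(1 − d/p))) = √(2 × 118,320 × 783 / (7.21 × 0.4442)).
= √(185,289,120 / 3.2026) ≈ 7606.258.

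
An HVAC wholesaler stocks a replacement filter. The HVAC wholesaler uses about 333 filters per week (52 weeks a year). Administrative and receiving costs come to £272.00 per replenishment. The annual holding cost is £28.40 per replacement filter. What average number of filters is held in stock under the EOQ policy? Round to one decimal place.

Average inventory ≈ 288.0 filters

Annual demand D = 333 × 52 = 17,316.
EOQ = √(2DS/H) = √(2 × 17,316 × 272 / 28.4) ≈ 575.92.
Average inventory = Q*/2 ≈ 575.92 / 2 = 287.961.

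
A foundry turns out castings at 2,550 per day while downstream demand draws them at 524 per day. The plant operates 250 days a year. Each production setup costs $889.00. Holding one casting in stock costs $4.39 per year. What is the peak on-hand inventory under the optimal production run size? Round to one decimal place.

I_max ≈ 6,492.6 castings

Annual demand D = 524 × 250 = 131,000.
Production build-up factor (1 − d/p) = 1 − 524/2,550 = 0.7945.
Q* = √(2DS / (H(1 − d/p))) = √(2 × 131,000 × 889 / (4.39 × 0.7945)).
= √(232,918,000 / 3.4879) ≈ 8171.836.
Maximum inventory = Q*(1 − d/p) = 8171.836 × 0.7945 ≈ 6492.604.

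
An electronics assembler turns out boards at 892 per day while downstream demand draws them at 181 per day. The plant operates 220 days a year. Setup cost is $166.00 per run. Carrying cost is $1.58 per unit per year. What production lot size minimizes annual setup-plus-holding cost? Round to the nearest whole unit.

Annual demand D = 181 × 220 = 39,820.
Production build-up factor (1 − d/p) = 1 − 181/892 = 0.7971.
Q* = √(2DS / (H(1 − d/p))) = √(2 × 39,820 × 166 / (1.58 × 0.7971)).
= √(13,220,240 / 1.2594) ≈ 3239.953.

Q* ≈ 3,240 boards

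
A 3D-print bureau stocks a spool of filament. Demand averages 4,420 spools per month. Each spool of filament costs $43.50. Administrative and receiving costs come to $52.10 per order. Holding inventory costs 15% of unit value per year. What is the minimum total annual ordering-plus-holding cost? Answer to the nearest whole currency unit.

TC* ≈ $6,005

Annual demand D = 4,420 × 12 = 53,040.
Holding cost H = 0.15 × $43.50 = $6.5250 per unit per year.
Q* = √(2DS/H) = √(2 × 53,040 × 52.1 / 6.525) ≈ 920.33.
At Q*, ordering cost (D/Q*)S equals holding cost (Q*/2)H, each = √(DSH/2).
Minimum total = √(2DSH) = √(2 × 53,040 × 52.1 × 6.525) ≈ 6005.178.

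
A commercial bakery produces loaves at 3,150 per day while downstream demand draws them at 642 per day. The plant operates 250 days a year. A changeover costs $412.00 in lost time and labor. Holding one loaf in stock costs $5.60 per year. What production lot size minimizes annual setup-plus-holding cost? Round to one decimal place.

Q* ≈ 5,446.3 loaves

Annual demand D = 642 × 250 = 160,500.
Production build-up factor (1 − d/p) = 1 − 642/3,150 = 0.7962.
Q* = √(2DS / (H(1 − d/p))) = √(2 × 160,500 × 412 / (5.6 × 0.7962)).
= √(132,252,000 / 4.4587) ≈ 5446.263.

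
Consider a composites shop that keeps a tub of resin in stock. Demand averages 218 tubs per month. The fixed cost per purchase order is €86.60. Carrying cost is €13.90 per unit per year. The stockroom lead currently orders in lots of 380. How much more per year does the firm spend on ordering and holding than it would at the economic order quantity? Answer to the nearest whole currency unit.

Annual demand D = 218 × 12 = 2,616.
EOQ = √(2DS/H) = √(2 × 2,616 × 86.6 / 13.9) ≈ 180.54.
Cost at Q* = (D/Q*)S + (Q*/2)H = √(2DSH) ≈ €2,509.58.
Cost at Q = 380: (2,616/380)×86.6 + (380/2)×13.9 = €596.17 + €2,641.00 = €3,237.17.
Excess = €3,237.17 − €2,509.58 = €727.60.

Extra cost ≈ €728 per year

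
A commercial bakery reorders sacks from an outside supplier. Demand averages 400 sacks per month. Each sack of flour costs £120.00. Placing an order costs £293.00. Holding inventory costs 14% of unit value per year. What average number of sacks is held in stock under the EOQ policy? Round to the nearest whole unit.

Annual demand D = 400 × 12 = 4,800.
Holding cost H = 0.14 × £120.00 = £16.8000 per unit per year.
EOQ = √(2DS/H) = √(2 × 4,800 × 293 / 16.8) ≈ 409.18.
Average inventory = Q*/2 ≈ 409.18 / 2 = 204.590.

Average inventory ≈ 205 sacks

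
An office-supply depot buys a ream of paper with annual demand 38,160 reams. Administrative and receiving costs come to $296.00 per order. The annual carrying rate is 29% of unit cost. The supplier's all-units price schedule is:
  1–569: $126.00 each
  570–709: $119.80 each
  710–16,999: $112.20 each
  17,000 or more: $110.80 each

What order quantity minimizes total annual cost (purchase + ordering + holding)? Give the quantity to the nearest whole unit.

Holding cost per unit per year at price C is H = 0.29·C.
For each price level, check whether its EOQ is feasible; otherwise the best quantity at that price is the breakpoint.
Tier 1 ($126.00): EOQ = 786.3 exceeds tier's upper bound 569, so this tier is dominated.
Tier 2 ($119.80): EOQ = 806.4 exceeds tier's upper bound 709, so this tier is dominated.
EOQ at $112.20 = 833.2 (feasible in tier 3): TC = 38,160×$112.20 + (38,160/833.2)×296 + (833.2/2)×0.29×$112.20 = $4,308,663.93.
EOQ at $110.80 = 838.5 < 17000, so use break Q=17000: TC = 38,160×$110.80 + (38,160/17000.0)×296 + (17000.0/2)×0.29×$110.80 = $4,501,914.43.
Lowest total cost is $4,308,663.93 at Q = 833.2.

Q* ≈ 833 reams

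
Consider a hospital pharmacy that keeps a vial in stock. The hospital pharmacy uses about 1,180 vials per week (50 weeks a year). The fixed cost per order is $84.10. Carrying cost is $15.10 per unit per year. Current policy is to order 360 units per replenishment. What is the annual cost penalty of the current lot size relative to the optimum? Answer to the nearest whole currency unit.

Annual demand D = 1,180 × 50 = 59,000.
EOQ = √(2DS/H) = √(2 × 59,000 × 84.1 / 15.1) ≈ 810.68.
Cost at Q* = (D/Q*)S + (Q*/2)H = √(2DSH) ≈ $12,241.30.
Cost at Q = 360: (59,000/360)×84.1 + (360/2)×15.1 = $13,783.06 + $2,718.00 = $16,501.06.
Excess = $16,501.06 − $12,241.30 = $4,259.76.

Extra cost ≈ $4,260 per year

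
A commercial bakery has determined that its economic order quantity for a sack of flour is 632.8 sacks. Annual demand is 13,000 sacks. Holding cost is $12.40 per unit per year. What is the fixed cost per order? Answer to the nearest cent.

S ≈ $190.98

Invert the EOQ relation Q*² = 2DS/H.
From Q* = √(2DS/H): S = Q*²H / (2D) = 632.8² × 12.4 / (2 × 13,000) = 190.9771.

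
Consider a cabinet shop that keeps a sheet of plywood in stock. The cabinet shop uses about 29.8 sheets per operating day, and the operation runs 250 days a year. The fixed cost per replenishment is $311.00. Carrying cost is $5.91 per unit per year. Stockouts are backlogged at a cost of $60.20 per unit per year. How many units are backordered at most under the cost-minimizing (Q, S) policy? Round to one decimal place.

Annual demand D = 29.8 × 250 = 7,450.
With planned backorders, Q* = √(2DS/H) · √((H+B)/B).
√(2DS/H) = √(2 × 7,450 × 311 / 5.91) = 885.482.
√((H+B)/B) = √((5.91+60.2)/60.2) = 1.0479.
Q* ≈ 927.929.
S* = Q* · H/(H+B) = 927.929 × 5.91/66.11 ≈ 82.954.

S* ≈ 83.0 sheets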